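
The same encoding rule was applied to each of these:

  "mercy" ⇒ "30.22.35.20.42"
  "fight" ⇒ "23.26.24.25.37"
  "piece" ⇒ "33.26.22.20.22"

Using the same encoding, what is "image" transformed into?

26.30.18.24.22

m is letter #13 and maps to 30: an offset of 17. Each letter is replaced by its alphabet position (a=1..z=26) + 17.
On image: i=9→26, m=13→30, a=1→18, g=7→24, e=5→22.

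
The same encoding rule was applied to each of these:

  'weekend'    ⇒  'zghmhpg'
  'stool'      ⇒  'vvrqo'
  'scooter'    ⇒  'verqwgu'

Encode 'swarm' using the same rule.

vydtp

A repeating key of period 2 is used — shifts +3, +2 over and over.
On swarm: s+3=v, w+2=y, a+3=d, r+2=t, m+3=p.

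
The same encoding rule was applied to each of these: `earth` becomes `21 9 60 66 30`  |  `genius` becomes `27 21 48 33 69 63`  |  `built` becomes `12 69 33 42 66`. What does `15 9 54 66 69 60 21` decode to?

capture

Each letter becomes 3×(its alphabet position, a=1..z=26) + 6.
Undoing it on 15 9 54 66 69 60 21: 15→(15−6)÷3=3=c, 9→(9−6)÷3=1=a, 54→(54−6)÷3=16=p, 66→(66−6)÷3=20=t, 69→(69−6)÷3=21=u, 60→(60−6)÷3=18=r, 21→(21−6)÷3=5=e.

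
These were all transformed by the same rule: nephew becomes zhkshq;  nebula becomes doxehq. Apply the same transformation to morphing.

jqlksurp

The word is reversed, then every letter is shifted forward by 3.
On morphing: reverse → gnihprom; then shift: g+3=j, n+3=q, i+3=l, h+3=k, p+3=s, r+3=u, o+3=r, m+3=p.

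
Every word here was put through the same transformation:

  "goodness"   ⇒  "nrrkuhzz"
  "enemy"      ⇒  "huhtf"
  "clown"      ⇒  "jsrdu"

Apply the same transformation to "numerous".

The shift depends on letter class: consonant g→n is +7, but vowel o→r is +3. Vowels shift forward by 3 and consonants shift forward by 7.
For numerous: n(cons)+7=u, u(vowel)+3=x, m(cons)+7=t, e(vowel)+3=h, r(cons)+7=y, o(vowel)+3=r, u(vowel)+3=x, s(cons)+7=z.

uxthyrxz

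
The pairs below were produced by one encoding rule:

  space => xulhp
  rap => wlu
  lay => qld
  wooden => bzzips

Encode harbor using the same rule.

The shift depends on letter class: consonant s→x is +5, but vowel a→l is +11. Two shifts are in play — +11 for a/e/i/o/u, +5 for every other letter.
For harbor: h(cons)+5=m, a(vowel)+11=l, r(cons)+5=w, b(cons)+5=g, o(vowel)+11=z, r(cons)+5=w.

mlwgzw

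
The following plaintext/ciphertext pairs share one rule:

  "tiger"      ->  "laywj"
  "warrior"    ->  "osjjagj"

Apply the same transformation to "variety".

Each letter is shifted forward by 18 in the alphabet (a Caesar shift of +18).
Applying it to variety: v+18=n, a+18=s, r+18=j, i+18=a, e+18=w, t+18=l, y+18=q.

nsjawlq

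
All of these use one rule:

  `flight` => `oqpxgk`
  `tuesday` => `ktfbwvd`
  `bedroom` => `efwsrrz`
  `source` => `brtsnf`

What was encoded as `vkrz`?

atom

f(5)→o(14) and l(11)→q(16) fit y≡9x+21 (mod 26); the inverse of 9 mod 26 is 3. Treating letters as 0–25, the rule is x ↦ 9x + 21 (mod 26).
Undoing it on vkrz: v(21)→3·(21−21)≡0=a; k(10)→3·(10−21)≡19=t; r(17)→3·(17−21)≡14=o; z(25)→3·(25−21)≡12=m (all mod 26).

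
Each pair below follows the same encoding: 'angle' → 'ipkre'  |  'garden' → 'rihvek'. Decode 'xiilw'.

sheet

The output letters match the input read backwards, each shifted +4: angle reversed is elgna. Read the word backwards and shift each letter +4.
Decoding xiilw: shift back: x−4=t, i−4=e, i−4=e, l−4=h, w−4=s → teehs; then reverse → sheet.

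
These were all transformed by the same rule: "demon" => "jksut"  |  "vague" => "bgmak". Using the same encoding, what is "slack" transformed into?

Compare letters: d→j is +6, e→k is +6, m→s is +6 — a constant shift. Every letter moves 6 places later in the alphabet, wrapping around z→a.
On slack: s+6=y, l+6=r, a+6=g, c+6=i, k+6=q.

yrgiq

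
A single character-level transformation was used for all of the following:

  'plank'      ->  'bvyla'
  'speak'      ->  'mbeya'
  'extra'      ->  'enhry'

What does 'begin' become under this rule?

teukl

p(15)→b(1) and l(11)→v(21) fit y≡21x+24 (mod 26); the inverse of 21 mod 26 is 5. This is an affine cipher: with a=0,…,z=25, each position x becomes (21x+24) mod 26.
On begin: b(1)→21·1+24≡19=t; e(4)→21·4+24≡4=e; g(6)→21·6+24≡20=u; i(8)→21·8+24≡10=k; n(13)→21·13+24≡11=l (all mod 26).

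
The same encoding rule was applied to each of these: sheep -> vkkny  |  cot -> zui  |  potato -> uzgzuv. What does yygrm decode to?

glass

The output letters match the input read backwards, each shifted +6: sheep reversed is peehs. Two steps: reverse the string, then apply a Caesar shift of +6.
Undoing it on yygrm: shift back: y−6=s, y−6=s, g−6=a, r−6=l, m−6=g → ssalg; then reverse → glass.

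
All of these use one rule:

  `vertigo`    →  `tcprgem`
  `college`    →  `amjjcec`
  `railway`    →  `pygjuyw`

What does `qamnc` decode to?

Every letter moves 24 places later in the alphabet, wrapping around z→a.
Reversing it on qamnc: q−24=s, a−24=c, m−24=o, n−24=p, c−24=e.

scope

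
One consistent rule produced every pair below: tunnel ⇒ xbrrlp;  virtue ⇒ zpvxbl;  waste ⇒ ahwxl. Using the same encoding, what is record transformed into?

The shift depends on letter class: consonant t→x is +4, but vowel u→b is +7. Two shifts are in play — +7 for a/e/i/o/u, +4 for every other letter.
For record: r(cons)+4=v, e(vowel)+7=l, c(cons)+4=g, o(vowel)+7=v, r(cons)+4=v, d(cons)+4=h.

vlgvvh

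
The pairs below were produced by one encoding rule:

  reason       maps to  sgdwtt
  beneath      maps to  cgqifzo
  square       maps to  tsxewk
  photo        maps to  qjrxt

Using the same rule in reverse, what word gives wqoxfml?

In reason: r→s is +1, e→g is +2, a→d is +3, s→w is +4 — the shift increases by 1 each position. The shift increases by 1 at each position, starting from +1: 1, 2, 3, ….
Undoing it on wqoxfml: w−1=v, q−2=o, o−3=l, x−4=t, f−5=a, m−6=g, l−7=e.

voltage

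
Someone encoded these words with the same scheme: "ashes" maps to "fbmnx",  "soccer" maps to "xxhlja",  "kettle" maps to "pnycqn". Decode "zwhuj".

uncle

Shifts by position in ashes: pos 0: a→f (+5), pos 1: s→b (+9), pos 2: h→m (+5), pos 3: e→n (+9) — repeating every 2. It's a Vigenère-style cipher with numeric key [5,9]: position i shifts by key[i mod 2].
Decoding zwhuj: z−5=u, w−9=n, h−5=c, u−9=l, j−5=e.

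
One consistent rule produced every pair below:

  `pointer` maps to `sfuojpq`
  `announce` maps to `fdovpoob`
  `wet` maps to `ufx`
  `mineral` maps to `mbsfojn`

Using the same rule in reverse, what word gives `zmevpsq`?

proudly

The output letters match the input read backwards, each shifted +1: pointer reversed is retniop. Two steps: reverse the string, then apply a Caesar shift of +1.
Decoding zmevpsq: shift back: z−1=y, m−1=l, e−1=d, v−1=u, p−1=o, s−1=r, q−1=p → ylduorp; then reverse → proudly.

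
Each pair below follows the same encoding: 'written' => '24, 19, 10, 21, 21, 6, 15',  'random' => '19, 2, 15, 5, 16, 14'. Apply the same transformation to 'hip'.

9, 10, 17

w is letter #23 and maps to 24: an offset of 1. The number is (letter's place in the alphabet, a=1) + 1.
On hip: h=8→9, i=9→10, p=16→17.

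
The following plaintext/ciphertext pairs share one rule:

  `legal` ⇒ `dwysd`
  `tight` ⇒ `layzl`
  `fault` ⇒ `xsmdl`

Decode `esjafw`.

marine

Compare letters: l→d is +18, e→w is +18, g→y is +18 — a constant shift. Each letter is shifted forward by 18 in the alphabet (a Caesar shift of +18).
Decoding esjafw: e−18=m, s−18=a, j−18=r, a−18=i, f−18=n, w−18=e.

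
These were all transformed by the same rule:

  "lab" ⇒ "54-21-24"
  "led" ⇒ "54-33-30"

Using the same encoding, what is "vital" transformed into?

84-45-78-21-54

Each letter becomes 3×(its alphabet position, a=1..z=26) + 18.
Applying it to vital: v=22→84, i=9→45, t=20→78, a=1→21, l=12→54.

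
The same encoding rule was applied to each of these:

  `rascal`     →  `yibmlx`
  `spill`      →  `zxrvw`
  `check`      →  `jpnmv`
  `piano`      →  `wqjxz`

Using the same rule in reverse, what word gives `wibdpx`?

pastel

Each letter shifts forward by (position + 7), i.e. 7, 8, 9, … — the shift grows by one for each successive letter.
Decoding wibdpx: w−7=p, i−8=a, b−9=s, d−10=t, p−11=e, x−12=l.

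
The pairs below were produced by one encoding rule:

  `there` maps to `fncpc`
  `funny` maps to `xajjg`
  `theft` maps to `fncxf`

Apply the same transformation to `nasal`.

jwkwt

t(19)→f(5) and h(7)→n(13) fit y≡21x+22 (mod 26); the inverse of 21 mod 26 is 5. Each letter's alphabet position (a=0..z=25) is mapped through 21·x+22 mod 26 — an affine cipher.
Applying it to nasal: n(13)→21·13+22≡9=j; a(0)→21·0+22≡22=w; s(18)→21·18+22≡10=k; a(0)→21·0+22≡22=w; l(11)→21·11+22≡19=t (all mod 26).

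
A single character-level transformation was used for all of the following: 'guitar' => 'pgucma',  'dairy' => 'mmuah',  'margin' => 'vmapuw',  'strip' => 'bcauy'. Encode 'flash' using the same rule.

The shift depends on letter class: consonant g→p is +9, but vowel u→g is +12. The rule splits by letter class: vowels +12, consonants +9.
For flash: f(cons)+9=o, l(cons)+9=u, a(vowel)+12=m, s(cons)+9=b, h(cons)+9=q.

oumbq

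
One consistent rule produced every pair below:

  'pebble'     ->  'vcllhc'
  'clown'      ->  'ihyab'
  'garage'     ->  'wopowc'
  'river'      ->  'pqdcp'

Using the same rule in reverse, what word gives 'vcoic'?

peace

p(15)→v(21) and e(4)→c(2) fit y≡23x+14 (mod 26); the inverse of 23 mod 26 is 17. This is an affine cipher: with a=0,…,z=25, each position x becomes (23x+14) mod 26.
Undoing it on vcoic: v(21)→17·(21−14)≡15=p; c(2)→17·(2−14)≡4=e; o(14)→17·(14−14)≡0=a; i(8)→17·(8−14)≡2=c; c(2)→17·(2−14)≡4=e (all mod 26).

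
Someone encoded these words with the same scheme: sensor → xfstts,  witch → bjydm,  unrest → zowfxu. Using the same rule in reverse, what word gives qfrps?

lemon

A repeating key of period 2 is used — shifts +5, +1 over and over.
Reversing it on qfrps: q−5=l, f−1=e, r−5=m, p−1=o, s−5=n.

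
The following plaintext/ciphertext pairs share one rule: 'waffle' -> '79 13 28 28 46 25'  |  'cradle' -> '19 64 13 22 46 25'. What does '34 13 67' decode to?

w(#23)→79 and a(#1)→13: differences scale by 3, so n = 3·pos + 10. Each letter becomes 3×(its alphabet position, a=1..z=26) + 10.
Decoding 34 13 67: 34→(34−10)÷3=8=h, 13→(13−10)÷3=1=a, 67→(67−10)÷3=19=s.

has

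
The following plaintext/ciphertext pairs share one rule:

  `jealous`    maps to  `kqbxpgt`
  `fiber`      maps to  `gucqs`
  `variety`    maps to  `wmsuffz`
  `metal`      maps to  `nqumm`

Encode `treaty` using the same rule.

Shifts by position in jealous: pos 0: j→k (+1), pos 1: e→q (+12), pos 2: a→b (+1), pos 3: l→x (+12) — repeating every 2. A repeating key of period 2 is used — shifts +1, +12 over and over.
For treaty: t+1=u, r+12=d, e+1=f, a+12=m, t+1=u, y+12=k.

udfmuk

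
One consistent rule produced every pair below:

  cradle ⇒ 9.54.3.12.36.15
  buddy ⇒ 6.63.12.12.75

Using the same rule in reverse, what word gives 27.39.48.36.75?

c(#3)→9 and r(#18)→54: differences scale by 3, so n = 3·pos + 0. Each letter becomes 3×(its alphabet position, a=1..z=26).
Reversing it on 27.39.48.36.75: 27→(27−0)÷3=9=i, 39→(39−0)÷3=13=m, 48→(48−0)÷3=16=p, 36→(36−0)÷3=12=l, 75→(75−0)÷3=25=y.

imply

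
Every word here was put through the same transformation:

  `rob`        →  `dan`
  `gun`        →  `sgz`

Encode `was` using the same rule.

ime

Compare letters: r→d is +12, o→a is +12, b→n is +12 — a constant shift. This is a Caesar cipher with shift 12.
On was: w+12=i, a+12=m, s+12=e.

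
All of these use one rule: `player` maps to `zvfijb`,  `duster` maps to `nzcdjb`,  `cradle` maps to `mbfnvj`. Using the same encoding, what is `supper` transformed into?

czzzjb

The shift depends on letter class: consonant p→z is +10, but vowel a→f is +5. Two shifts are in play — +5 for a/e/i/o/u, +10 for every other letter.
Applying it to supper: s(cons)+10=c, u(vowel)+5=z, p(cons)+10=z, p(cons)+10=z, e(vowel)+5=j, r(cons)+10=b.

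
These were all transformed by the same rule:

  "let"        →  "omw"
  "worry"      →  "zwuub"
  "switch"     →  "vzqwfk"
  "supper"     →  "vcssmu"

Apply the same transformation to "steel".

The shift depends on letter class: consonant l→o is +3, but vowel e→m is +8. The rule splits by letter class: vowels +8, consonants +3.
On steel: s(cons)+3=v, t(cons)+3=w, e(vowel)+8=m, e(vowel)+8=m, l(cons)+3=o.

vwmmo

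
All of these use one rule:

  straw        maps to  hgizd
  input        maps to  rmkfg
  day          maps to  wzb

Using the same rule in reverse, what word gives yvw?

bed

Letters are reflected about the middle of the alphabet (position → 25−position): Atbash.
Reversing it on yvw: y↔b, v↔e, w↔d.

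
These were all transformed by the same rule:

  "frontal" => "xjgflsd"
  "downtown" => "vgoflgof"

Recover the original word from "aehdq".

imply

Compare letters: f→x is +18, r→j is +18, o→g is +18 — a constant shift. Each letter is shifted forward by 18 in the alphabet (a Caesar shift of +18).
Reversing it on aehdq: a−18=i, e−18=m, h−18=p, d−18=l, q−18=y.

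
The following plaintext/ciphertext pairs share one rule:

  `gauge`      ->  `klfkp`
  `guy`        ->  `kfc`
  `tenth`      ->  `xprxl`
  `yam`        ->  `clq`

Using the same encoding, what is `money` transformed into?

qzrpc

The shift depends on letter class: consonant g→k is +4, but vowel a→l is +11. Vowels shift forward by 11 and consonants shift forward by 4.
Applying it to money: m(cons)+4=q, o(vowel)+11=z, n(cons)+4=r, e(vowel)+11=p, y(cons)+4=c.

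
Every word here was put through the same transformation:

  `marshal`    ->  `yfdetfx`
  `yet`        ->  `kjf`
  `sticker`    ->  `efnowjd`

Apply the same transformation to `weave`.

The shift depends on letter class: consonant m→y is +12, but vowel a→f is +5. Two shifts are in play — +5 for a/e/i/o/u, +12 for every other letter.
For weave: w(cons)+12=i, e(vowel)+5=j, a(vowel)+5=f, v(cons)+12=h, e(vowel)+5=j.

ijfhj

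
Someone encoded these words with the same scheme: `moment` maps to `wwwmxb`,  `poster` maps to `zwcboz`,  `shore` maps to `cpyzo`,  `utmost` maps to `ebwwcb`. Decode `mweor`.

Shifts by position in moment: pos 0: m→w (+10), pos 1: o→w (+8), pos 2: m→w (+10), pos 3: e→m (+8) — repeating every 2. It's a Vigenère-style cipher with numeric key [10,8]: position i shifts by key[i mod 2].
Reversing it on mweor: m−10=c, w−8=o, e−10=u, o−8=g, r−10=h.

cough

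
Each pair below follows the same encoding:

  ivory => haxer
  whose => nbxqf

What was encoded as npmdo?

The output letters match the input read backwards, each shifted +9: ivory reversed is yrovi. Read the word backwards and shift each letter +9.
Undoing it on npmdo: shift back: n−9=e, p−9=g, m−9=d, d−9=u, o−9=f → egduf; then reverse → fudge.

fudge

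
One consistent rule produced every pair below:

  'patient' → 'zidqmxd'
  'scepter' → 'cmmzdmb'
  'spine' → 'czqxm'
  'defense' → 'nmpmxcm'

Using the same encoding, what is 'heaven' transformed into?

rmifmx

Two shifts are in play — +8 for a/e/i/o/u, +10 for every other letter.
Applying it to heaven: h(cons)+10=r, e(vowel)+8=m, a(vowel)+8=i, v(cons)+10=f, e(vowel)+8=m, n(cons)+10=x.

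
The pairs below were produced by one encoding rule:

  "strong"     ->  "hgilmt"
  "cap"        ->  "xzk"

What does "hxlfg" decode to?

scout

Letters are reflected about the middle of the alphabet (position → 25−position): Atbash.
Decoding hxlfg: h↔s, x↔c, l↔o, f↔u, g↔t.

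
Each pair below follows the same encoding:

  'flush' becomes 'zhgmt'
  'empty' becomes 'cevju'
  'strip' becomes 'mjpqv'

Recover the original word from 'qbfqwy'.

indigo

f(5)→z(25) and l(11)→h(7) fit y≡23x+14 (mod 26); the inverse of 23 mod 26 is 17. Each letter's alphabet position (a=0..z=25) is mapped through 23·x+14 mod 26 — an affine cipher.
Decoding qbfqwy: q(16)→17·(16−14)≡8=i; b(1)→17·(1−14)≡13=n; f(5)→17·(5−14)≡3=d; q(16)→17·(16−14)≡8=i; w(22)→17·(22−14)≡6=g; y(24)→17·(24−14)≡14=o (all mod 26).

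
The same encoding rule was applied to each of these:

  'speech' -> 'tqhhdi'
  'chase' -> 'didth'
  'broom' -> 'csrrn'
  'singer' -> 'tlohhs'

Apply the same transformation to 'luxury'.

The shift depends on letter class: consonant s→t is +1, but vowel e→h is +3. Two shifts are in play — +3 for a/e/i/o/u, +1 for every other letter.
On luxury: l(cons)+1=m, u(vowel)+3=x, x(cons)+1=y, u(vowel)+3=x, r(cons)+1=s, y(cons)+1=z.

mxyxsz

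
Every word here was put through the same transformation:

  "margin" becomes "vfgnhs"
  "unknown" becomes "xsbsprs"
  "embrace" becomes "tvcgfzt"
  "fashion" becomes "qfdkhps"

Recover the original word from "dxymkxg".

m(12)→v(21) and a(0)→f(5) fit y≡23x+5 (mod 26); the inverse of 23 mod 26 is 17. Each letter's alphabet position (a=0..z=25) is mapped through 23·x+5 mod 26 — an affine cipher.
Reversing it on dxymkxg: d(3)→17·(3−5)≡18=s; x(23)→17·(23−5)≡20=u; y(24)→17·(24−5)≡11=l; m(12)→17·(12−5)≡15=p; k(10)→17·(10−5)≡7=h; x(23)→17·(23−5)≡20=u; g(6)→17·(6−5)≡17=r (all mod 26).

sulphur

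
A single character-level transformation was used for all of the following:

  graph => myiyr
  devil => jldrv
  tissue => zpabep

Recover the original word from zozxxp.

throne

In graph: g→m is +6, r→y is +7, a→i is +8, p→y is +9 — the shift increases by 1 each position. Letter i (0-indexed) is shifted by i+6, so successive shifts are 6, 7, 8, ….
Reversing it on zozxxp: z−6=t, o−7=h, z−8=r, x−9=o, x−10=n, p−11=e.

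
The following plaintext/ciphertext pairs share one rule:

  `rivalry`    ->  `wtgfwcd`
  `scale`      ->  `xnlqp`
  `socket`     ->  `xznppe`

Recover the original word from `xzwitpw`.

soldier

Shifts by position in rivalry: pos 0: r→w (+5), pos 1: i→t (+11), pos 2: v→g (+11), pos 3: a→f (+5), pos 4: l→w (+11), pos 5: r→c (+11) — repeating every 3. It's a Vigenère-style cipher with numeric key [5,11,11]: position i shifts by key[i mod 3].
Undoing it on xzwitpw: x−5=s, z−11=o, w−11=l, i−5=d, t−11=i, p−11=e, w−5=r.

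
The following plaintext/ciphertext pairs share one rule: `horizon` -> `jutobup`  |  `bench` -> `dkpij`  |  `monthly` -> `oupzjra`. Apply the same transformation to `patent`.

rgvkpz

Shifts by position in horizon: pos 0: h→j (+2), pos 1: o→u (+6), pos 2: r→t (+2), pos 3: i→o (+6) — repeating every 2. The shifts repeat in a cycle of length 2: positions 0,1,… shift by +2, +6, then the pattern repeats.
For patent: p+2=r, a+6=g, t+2=v, e+6=k, n+2=p, t+6=z.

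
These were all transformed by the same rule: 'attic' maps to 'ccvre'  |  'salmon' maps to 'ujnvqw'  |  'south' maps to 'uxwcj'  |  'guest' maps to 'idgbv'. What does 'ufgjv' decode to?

Shifts by position in attic: pos 0: a→c (+2), pos 1: t→c (+9), pos 2: t→v (+2), pos 3: i→r (+9) — repeating every 2. A repeating key of period 2 is used — shifts +2, +9 over and over.
Reversing it on ufgjv: u−2=s, f−9=w, g−2=e, j−9=a, v−2=t.

sweat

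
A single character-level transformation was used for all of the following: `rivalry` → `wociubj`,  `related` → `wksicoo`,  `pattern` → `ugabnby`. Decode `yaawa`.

Letter i (0-indexed) is shifted by i+5, so successive shifts are 5, 6, 7, ….
Reversing it on yaawa: y−5=t, a−6=u, a−7=t, w−8=o, a−9=r.

tutor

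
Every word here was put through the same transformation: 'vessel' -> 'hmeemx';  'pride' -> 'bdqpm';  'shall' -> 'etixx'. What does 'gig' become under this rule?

Vowels shift forward by 8 and consonants shift forward by 12.
On gig: g(cons)+12=s, i(vowel)+8=q, g(cons)+12=s.

sqs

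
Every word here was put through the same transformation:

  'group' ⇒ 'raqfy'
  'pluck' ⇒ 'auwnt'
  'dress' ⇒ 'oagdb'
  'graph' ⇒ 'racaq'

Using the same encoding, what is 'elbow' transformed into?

pudzf

Shifts by position in group: pos 0: g→r (+11), pos 1: r→a (+9), pos 2: o→q (+2), pos 3: u→f (+11), pos 4: p→y (+9) — repeating every 3. The shifts repeat in a cycle of length 3: positions 0,1,… shift by +11, +9, +2, then the pattern repeats.
For elbow: e+11=p, l+9=u, b+2=d, o+11=z, w+9=f.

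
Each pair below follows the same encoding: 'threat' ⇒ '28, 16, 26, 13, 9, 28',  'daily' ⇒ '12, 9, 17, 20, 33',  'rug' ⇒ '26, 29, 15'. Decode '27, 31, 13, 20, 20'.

t is letter #20 and maps to 28: an offset of 8. Letters become their 1-based position plus 8 (so a→9, b→10, …).
Decoding 27, 31, 13, 20, 20: 27→(27−8)÷1=19=s, 31→(31−8)÷1=23=w, 13→(13−8)÷1=5=e, 20→(20−8)÷1=12=l, 20→(20−8)÷1=12=l.

swell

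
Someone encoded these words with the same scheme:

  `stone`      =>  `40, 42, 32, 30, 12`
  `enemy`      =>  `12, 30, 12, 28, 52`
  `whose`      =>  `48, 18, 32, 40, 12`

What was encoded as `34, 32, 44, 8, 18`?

pouch

s(#19)→40 and t(#20)→42: differences scale by 2, so n = 2·pos + 2. The formula is n = 2×(alphabet index, a=1) + 2.
Reversing it on 34, 32, 44, 8, 18: 34→(34−2)÷2=16=p, 32→(32−2)÷2=15=o, 44→(44−2)÷2=21=u, 8→(8−2)÷2=3=c, 18→(18−2)÷2=8=h.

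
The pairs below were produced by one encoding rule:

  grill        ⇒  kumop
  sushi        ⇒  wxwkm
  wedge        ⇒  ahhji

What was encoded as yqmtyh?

unique

Shifts by position in grill: pos 0: g→k (+4), pos 1: r→u (+3), pos 2: i→m (+4), pos 3: l→o (+3) — repeating every 2. The shifts repeat in a cycle of length 2: positions 0,1,… shift by +4, +3, then the pattern repeats.
Reversing it on yqmtyh: y−4=u, q−3=n, m−4=i, t−3=q, y−4=u, h−3=e.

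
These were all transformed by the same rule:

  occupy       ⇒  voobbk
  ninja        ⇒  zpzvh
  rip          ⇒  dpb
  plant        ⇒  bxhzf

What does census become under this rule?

The shift depends on letter class: consonant c→o is +12, but vowel o→v is +7. Vowels shift forward by 7 and consonants shift forward by 12.
On census: c(cons)+12=o, e(vowel)+7=l, n(cons)+12=z, s(cons)+12=e, u(vowel)+7=b, s(cons)+12=e.

olzebe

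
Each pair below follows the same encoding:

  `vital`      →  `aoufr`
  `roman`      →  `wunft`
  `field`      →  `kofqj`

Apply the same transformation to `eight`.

It's a Vigenère-style cipher with numeric key [5,6,1]: position i shifts by key[i mod 3].
Applying it to eight: e+5=j, i+6=o, g+1=h, h+5=m, t+6=z.

johmz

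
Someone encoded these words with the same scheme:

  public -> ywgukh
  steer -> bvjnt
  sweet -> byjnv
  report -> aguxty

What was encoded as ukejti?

Shifts by position in public: pos 0: p→y (+9), pos 1: u→w (+2), pos 2: b→g (+5), pos 3: l→u (+9), pos 4: i→k (+2), pos 5: c→h (+5) — repeating every 3. The shifts repeat in a cycle of length 3: positions 0,1,… shift by +9, +2, +5, then the pattern repeats.
Undoing it on ukejti: u−9=l, k−2=i, e−5=z, j−9=a, t−2=r, i−5=d.

lizard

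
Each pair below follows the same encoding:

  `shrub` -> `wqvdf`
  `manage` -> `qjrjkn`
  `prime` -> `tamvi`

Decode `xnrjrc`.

The shifts repeat in a cycle of length 2: positions 0,1,… shift by +4, +9, then the pattern repeats.
Decoding xnrjrc: x−4=t, n−9=e, r−4=n, j−9=a, r−4=n, c−9=t.

tenant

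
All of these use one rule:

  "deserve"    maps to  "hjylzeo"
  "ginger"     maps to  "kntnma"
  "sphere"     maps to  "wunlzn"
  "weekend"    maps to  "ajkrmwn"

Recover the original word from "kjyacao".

In deserve: d→h is +4, e→j is +5, s→y is +6, e→l is +7 — the shift increases by 1 each position. The shift increases by 1 at each position, starting from +4: 4, 5, 6, ….
Decoding kjyacao: k−4=g, j−5=e, y−6=s, a−7=t, c−8=u, a−9=r, o−10=e.

gesture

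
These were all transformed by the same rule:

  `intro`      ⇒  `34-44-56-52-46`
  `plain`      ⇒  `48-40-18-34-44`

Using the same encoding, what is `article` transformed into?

i(#9)→34 and n(#14)→44: differences scale by 2, so n = 2·pos + 16. Each letter becomes 2×(its alphabet position, a=1..z=26) + 16.
For article: a=1→18, r=18→52, t=20→56, i=9→34, c=3→22, l=12→40, e=5→26.

18-52-56-34-22-40-26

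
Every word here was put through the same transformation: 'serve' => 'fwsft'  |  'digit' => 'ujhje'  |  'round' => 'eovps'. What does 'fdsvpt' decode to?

source

The output letters match the input read backwards, each shifted +1: serve reversed is evres. The word is reversed, then every letter is shifted forward by 1.
Undoing it on fdsvpt: shift back: f−1=e, d−1=c, s−1=r, v−1=u, p−1=o, t−1=s → ecruos; then reverse → source.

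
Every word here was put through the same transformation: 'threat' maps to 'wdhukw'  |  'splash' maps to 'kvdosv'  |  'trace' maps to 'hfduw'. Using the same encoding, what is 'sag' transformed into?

jdv

The word is reversed, then every letter is shifted forward by 3.
On sag: reverse → gas; then shift: g+3=j, a+3=d, s+3=v.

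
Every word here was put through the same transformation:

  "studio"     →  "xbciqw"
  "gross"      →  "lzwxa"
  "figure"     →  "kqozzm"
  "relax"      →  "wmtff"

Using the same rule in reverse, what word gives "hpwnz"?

choir

Shifts by position in studio: pos 0: s→x (+5), pos 1: t→b (+8), pos 2: u→c (+8), pos 3: d→i (+5), pos 4: i→q (+8), pos 5: o→w (+8) — repeating every 3. It's a Vigenère-style cipher with numeric key [5,8,8]: position i shifts by key[i mod 3].
Decoding hpwnz: h−5=c, p−8=h, w−8=o, n−5=i, z−8=r.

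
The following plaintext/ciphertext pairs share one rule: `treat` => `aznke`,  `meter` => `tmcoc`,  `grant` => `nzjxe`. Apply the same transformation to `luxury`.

scgeck

In treat: t→a is +7, r→z is +8, e→n is +9, a→k is +10 — the shift increases by 1 each position. Each letter shifts forward by (position + 7), i.e. 7, 8, 9, … — the shift grows by one for each successive letter.
For luxury: l+7=s, u+8=c, x+9=g, u+10=e, r+11=c, y+12=k.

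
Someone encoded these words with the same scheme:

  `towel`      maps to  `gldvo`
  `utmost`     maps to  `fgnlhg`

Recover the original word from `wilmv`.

drone

Each pair mirrors across the alphabet (t↔g, o↔l, w↔d): positions sum to 25. Letters are reflected about the middle of the alphabet (position → 25−position): Atbash.
Reversing it on wilmv: w↔d, i↔r, l↔o, m↔n, v↔e.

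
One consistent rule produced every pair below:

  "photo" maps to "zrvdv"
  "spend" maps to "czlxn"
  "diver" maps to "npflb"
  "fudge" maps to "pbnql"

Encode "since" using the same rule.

The shift depends on letter class: consonant p→z is +10, but vowel o→v is +7. The rule splits by letter class: vowels +7, consonants +10.
On since: s(cons)+10=c, i(vowel)+7=p, n(cons)+10=x, c(cons)+10=m, e(vowel)+7=l.

cpxml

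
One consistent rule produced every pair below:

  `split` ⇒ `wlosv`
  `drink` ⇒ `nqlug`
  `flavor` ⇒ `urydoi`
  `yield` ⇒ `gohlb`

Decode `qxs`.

pun

Two steps: reverse the string, then apply a Caesar shift of +3.
Undoing it on qxs: shift back: q−3=n, x−3=u, s−3=p → nup; then reverse → pun.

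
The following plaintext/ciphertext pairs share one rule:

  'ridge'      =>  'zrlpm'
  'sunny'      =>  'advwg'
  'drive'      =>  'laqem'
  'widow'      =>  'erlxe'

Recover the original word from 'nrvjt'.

final

Shifts by position in ridge: pos 0: r→z (+8), pos 1: i→r (+9), pos 2: d→l (+8), pos 3: g→p (+9) — repeating every 2. A repeating key of period 2 is used — shifts +8, +9 over and over.
Decoding nrvjt: n−8=f, r−9=i, v−8=n, j−9=a, t−8=l.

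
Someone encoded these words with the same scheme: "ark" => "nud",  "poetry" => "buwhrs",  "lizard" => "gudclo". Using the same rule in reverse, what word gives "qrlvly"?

The output letters match the input read backwards, each shifted +3: ark reversed is kra. Read the word backwards and shift each letter +3.
Undoing it on qrlvly: shift back: q−3=n, r−3=o, l−3=i, v−3=s, l−3=i, y−3=v → noisiv; then reverse → vision.

vision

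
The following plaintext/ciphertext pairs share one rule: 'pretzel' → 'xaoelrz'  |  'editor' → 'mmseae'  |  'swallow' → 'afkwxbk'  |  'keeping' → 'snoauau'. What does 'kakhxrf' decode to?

crawler

In pretzel: p→x is +8, r→a is +9, e→o is +10, t→e is +11 — the shift increases by 1 each position. The shift increases by 1 at each position, starting from +8: 8, 9, 10, ….
Decoding kakhxrf: k−8=c, a−9=r, k−10=a, h−11=w, x−12=l, r−13=e, f−14=r.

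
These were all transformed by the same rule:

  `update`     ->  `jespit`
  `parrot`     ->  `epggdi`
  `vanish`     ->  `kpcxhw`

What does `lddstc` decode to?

Every letter moves 15 places later in the alphabet, wrapping around z→a.
Undoing it on lddstc: l−15=w, d−15=o, d−15=o, s−15=d, t−15=e, c−15=n.

wooden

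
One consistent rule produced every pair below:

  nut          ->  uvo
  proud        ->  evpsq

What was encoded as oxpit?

The output letters match the input read backwards, each shifted +1: nut reversed is tun. Read the word backwards and shift each letter +1.
Undoing it on oxpit: shift back: o−1=n, x−1=w, p−1=o, i−1=h, t−1=s → nwohs; then reverse → shown.

shown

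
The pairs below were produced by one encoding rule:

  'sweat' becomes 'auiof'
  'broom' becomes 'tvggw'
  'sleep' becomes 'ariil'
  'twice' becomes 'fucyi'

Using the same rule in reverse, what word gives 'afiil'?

s(18)→a(0) and w(22)→u(20) fit y≡5x+14 (mod 26); the inverse of 5 mod 26 is 21. This is an affine cipher: with a=0,…,z=25, each position x becomes (5x+14) mod 26.
Decoding afiil: a(0)→21·(0−14)≡18=s; f(5)→21·(5−14)≡19=t; i(8)→21·(8−14)≡4=e; i(8)→21·(8−14)≡4=e; l(11)→21·(11−14)≡15=p (all mod 26).

steep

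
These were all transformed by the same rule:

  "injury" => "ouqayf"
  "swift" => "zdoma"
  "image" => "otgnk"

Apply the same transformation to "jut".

The shift depends on letter class: consonant n→u is +7, but vowel i→o is +6. The rule splits by letter class: vowels +6, consonants +7.
On jut: j(cons)+7=q, u(vowel)+6=a, t(cons)+7=a.

qaa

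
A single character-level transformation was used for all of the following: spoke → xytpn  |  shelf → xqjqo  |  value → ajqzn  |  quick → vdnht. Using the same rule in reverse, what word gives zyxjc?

Shifts by position in spoke: pos 0: s→x (+5), pos 1: p→y (+9), pos 2: o→t (+5), pos 3: k→p (+5), pos 4: e→n (+9) — repeating every 3. It's a Vigenère-style cipher with numeric key [5,9,5]: position i shifts by key[i mod 3].
Reversing it on zyxjc: z−5=u, y−9=p, x−5=s, j−5=e, c−9=t.

upset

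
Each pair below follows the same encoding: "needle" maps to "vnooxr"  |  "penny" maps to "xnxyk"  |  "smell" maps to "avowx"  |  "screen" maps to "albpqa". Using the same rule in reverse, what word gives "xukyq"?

plane

In needle: n→v is +8, e→n is +9, e→o is +10, d→o is +11 — the shift increases by 1 each position. Letter i (0-indexed) is shifted by i+8, so successive shifts are 8, 9, 10, ….
Undoing it on xukyq: x−8=p, u−9=l, k−10=a, y−11=n, q−12=e.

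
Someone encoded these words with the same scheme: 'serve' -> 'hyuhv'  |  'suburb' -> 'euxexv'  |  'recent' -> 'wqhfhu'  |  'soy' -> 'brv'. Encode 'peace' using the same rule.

hfdhs

The output letters match the input read backwards, each shifted +3: serve reversed is evres. The word is reversed, then every letter is shifted forward by 3.
For peace: reverse → ecaep; then shift: e+3=h, c+3=f, a+3=d, e+3=h, p+3=s.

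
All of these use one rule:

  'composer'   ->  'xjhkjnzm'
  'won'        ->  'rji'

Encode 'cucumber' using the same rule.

xpxphwzm

Each letter is shifted forward by 21 in the alphabet (a Caesar shift of +21).
On cucumber: c+21=x, u+21=p, c+21=x, u+21=p, m+21=h, b+21=w, e+21=z, r+21=m.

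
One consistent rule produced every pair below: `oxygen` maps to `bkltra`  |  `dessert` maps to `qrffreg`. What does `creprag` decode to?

percent

Every letter moves 13 places later in the alphabet, wrapping around z→a.
Decoding creprag: c−13=p, r−13=e, e−13=r, p−13=c, r−13=e, a−13=n, g−13=t.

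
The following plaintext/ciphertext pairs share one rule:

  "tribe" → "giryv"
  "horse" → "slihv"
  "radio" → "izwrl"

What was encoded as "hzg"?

sat

Letters are reflected about the middle of the alphabet (position → 25−position): Atbash.
Reversing it on hzg: h↔s, z↔a, g↔t.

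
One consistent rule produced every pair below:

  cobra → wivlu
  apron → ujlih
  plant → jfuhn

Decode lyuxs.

ready

Compare letters: c→w is +20, o→i is +20, b→v is +20 — a constant shift. It's a constant shift of +20 (ROT20).
Decoding lyuxs: l−20=r, y−20=e, u−20=a, x−20=d, s−20=y.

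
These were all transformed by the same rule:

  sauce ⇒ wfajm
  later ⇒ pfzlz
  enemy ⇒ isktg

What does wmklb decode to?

The shift increases by 1 at each position, starting from +4: 4, 5, 6, ….
Undoing it on wmklb: w−4=s, m−5=h, k−6=e, l−7=e, b−8=t.

sheet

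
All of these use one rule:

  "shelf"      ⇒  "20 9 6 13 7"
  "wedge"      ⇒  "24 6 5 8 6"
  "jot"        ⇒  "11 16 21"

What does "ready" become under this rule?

s is letter #19 and maps to 20: an offset of 1. The number is (letter's place in the alphabet, a=1) + 1.
For ready: r=18→19, e=5→6, a=1→2, d=4→5, y=25→26.

19 6 2 5 26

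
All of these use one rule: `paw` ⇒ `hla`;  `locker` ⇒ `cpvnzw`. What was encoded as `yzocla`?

The output letters match the input read backwards, each shifted +11: paw reversed is wap. Two steps: reverse the string, then apply a Caesar shift of +11.
Undoing it on yzocla: shift back: y−11=n, z−11=o, o−11=d, c−11=r, l−11=a, a−11=p → nodrap; then reverse → pardon.

pardon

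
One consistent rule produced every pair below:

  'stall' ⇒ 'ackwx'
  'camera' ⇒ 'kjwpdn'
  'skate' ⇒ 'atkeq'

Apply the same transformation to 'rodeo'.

The shift increases by 1 at each position, starting from +8: 8, 9, 10, ….
Applying it to rodeo: r+8=z, o+9=x, d+10=n, e+11=p, o+12=a.

zxnpa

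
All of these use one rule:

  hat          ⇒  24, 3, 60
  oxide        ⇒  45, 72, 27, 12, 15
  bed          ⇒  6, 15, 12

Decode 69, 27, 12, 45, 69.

The formula is n = 3×(alphabet index, a=1).
Decoding 69, 27, 12, 45, 69: 69→(69−0)÷3=23=w, 27→(27−0)÷3=9=i, 12→(12−0)÷3=4=d, 45→(45−0)÷3=15=o, 69→(69−0)÷3=23=w.

widow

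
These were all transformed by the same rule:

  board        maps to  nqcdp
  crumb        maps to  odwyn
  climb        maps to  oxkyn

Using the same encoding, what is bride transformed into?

The shift depends on letter class: consonant b→n is +12, but vowel o→q is +2. Two shifts are in play — +2 for a/e/i/o/u, +12 for every other letter.
On bride: b(cons)+12=n, r(cons)+12=d, i(vowel)+2=k, d(cons)+12=p, e(vowel)+2=g.

ndkpg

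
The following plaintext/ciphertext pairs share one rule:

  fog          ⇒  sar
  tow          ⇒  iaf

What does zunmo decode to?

The output letters match the input read backwards, each shifted +12: fog reversed is gof. Two steps: reverse the string, then apply a Caesar shift of +12.
Undoing it on zunmo: shift back: z−12=n, u−12=i, n−12=b, m−12=a, o−12=c → nibac; then reverse → cabin.

cabin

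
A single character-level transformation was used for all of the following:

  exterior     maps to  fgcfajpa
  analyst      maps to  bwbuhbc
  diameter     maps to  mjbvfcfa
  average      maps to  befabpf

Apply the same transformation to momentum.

vpvfwcvv

The shift depends on letter class: consonant x→g is +9, but vowel e→f is +1. The rule splits by letter class: vowels +1, consonants +9.
Applying it to momentum: m(cons)+9=v, o(vowel)+1=p, m(cons)+9=v, e(vowel)+1=f, n(cons)+9=w, t(cons)+9=c, u(vowel)+1=v, m(cons)+9=v.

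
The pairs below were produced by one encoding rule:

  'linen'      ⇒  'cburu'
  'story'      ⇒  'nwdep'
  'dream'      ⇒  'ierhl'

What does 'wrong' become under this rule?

xeduj

l(11)→c(2) and i(8)→b(1) fit y≡9x+7 (mod 26); the inverse of 9 mod 26 is 3. Treating letters as 0–25, the rule is x ↦ 9x + 7 (mod 26).
Applying it to wrong: w(22)→9·22+7≡23=x; r(17)→9·17+7≡4=e; o(14)→9·14+7≡3=d; n(13)→9·13+7≡20=u; g(6)→9·6+7≡9=j (all mod 26).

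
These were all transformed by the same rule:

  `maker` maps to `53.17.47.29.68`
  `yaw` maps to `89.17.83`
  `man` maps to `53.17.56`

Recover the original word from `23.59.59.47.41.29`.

m(#13)→53 and a(#1)→17: differences scale by 3, so n = 3·pos + 14. Each letter becomes 3×(its alphabet position, a=1..z=26) + 14.
Undoing it on 23.59.59.47.41.29: 23→(23−14)÷3=3=c, 59→(59−14)÷3=15=o, 59→(59−14)÷3=15=o, 47→(47−14)÷3=11=k, 41→(41−14)÷3=9=i, 29→(29−14)÷3=5=e.

cookie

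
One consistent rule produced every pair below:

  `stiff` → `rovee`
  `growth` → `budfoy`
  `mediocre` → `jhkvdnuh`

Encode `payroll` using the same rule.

atzudmm

s(18)→r(17) and t(19)→o(14) fit y≡23x+19 (mod 26); the inverse of 23 mod 26 is 17. Each letter's alphabet position (a=0..z=25) is mapped through 23·x+19 mod 26 — an affine cipher.
Applying it to payroll: p(15)→23·15+19≡0=a; a(0)→23·0+19≡19=t; y(24)→23·24+19≡25=z; r(17)→23·17+19≡20=u; o(14)→23·14+19≡3=d; l(11)→23·11+19≡12=m; l(11)→23·11+19≡12=m (all mod 26).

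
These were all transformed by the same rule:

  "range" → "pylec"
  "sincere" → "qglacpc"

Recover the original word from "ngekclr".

pigment

Compare letters: r→p is +24, a→y is +24, n→l is +24 — a constant shift. Every letter moves 24 places later in the alphabet, wrapping around z→a.
Decoding ngekclr: n−24=p, g−24=i, e−24=g, k−24=m, c−24=e, l−24=n, r−24=t.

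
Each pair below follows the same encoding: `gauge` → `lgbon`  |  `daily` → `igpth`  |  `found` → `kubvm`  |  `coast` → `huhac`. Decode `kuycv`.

In gauge: g→l is +5, a→g is +6, u→b is +7, g→o is +8 — the shift increases by 1 each position. The shift increases by 1 at each position, starting from +5: 5, 6, 7, ….
Undoing it on kuycv: k−5=f, u−6=o, y−7=r, c−8=u, v−9=m.

forum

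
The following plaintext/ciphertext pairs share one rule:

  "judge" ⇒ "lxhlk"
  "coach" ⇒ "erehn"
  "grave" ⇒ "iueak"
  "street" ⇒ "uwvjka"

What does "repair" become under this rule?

In judge: j→l is +2, u→x is +3, d→h is +4, g→l is +5 — the shift increases by 1 each position. Letter i (0-indexed) is shifted by i+2, so successive shifts are 2, 3, 4, ….
Applying it to repair: r+2=t, e+3=h, p+4=t, a+5=f, i+6=o, r+7=y.

thtfoy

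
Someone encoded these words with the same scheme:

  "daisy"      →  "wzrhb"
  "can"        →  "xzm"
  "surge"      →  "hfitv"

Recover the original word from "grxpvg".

ticket

This is the alphabet-reversal cipher (Atbash): a becomes z, b becomes y, etc.
Undoing it on grxpvg: g↔t, r↔i, x↔c, p↔k, v↔e, g↔t.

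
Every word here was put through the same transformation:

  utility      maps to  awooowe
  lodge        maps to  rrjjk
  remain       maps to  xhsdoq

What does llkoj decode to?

Shifts by position in utility: pos 0: u→a (+6), pos 1: t→w (+3), pos 2: i→o (+6), pos 3: l→o (+3) — repeating every 2. A repeating key of period 2 is used — shifts +6, +3 over and over.
Reversing it on llkoj: l−6=f, l−3=i, k−6=e, o−3=l, j−6=d.

field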